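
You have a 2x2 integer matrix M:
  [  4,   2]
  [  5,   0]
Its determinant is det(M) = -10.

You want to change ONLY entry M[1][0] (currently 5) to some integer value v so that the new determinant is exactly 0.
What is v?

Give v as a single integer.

Answer: 0

Derivation:
det is linear in entry M[1][0]: det = old_det + (v - 5) * C_10
Cofactor C_10 = -2
Want det = 0: -10 + (v - 5) * -2 = 0
  (v - 5) = 10 / -2 = -5
  v = 5 + (-5) = 0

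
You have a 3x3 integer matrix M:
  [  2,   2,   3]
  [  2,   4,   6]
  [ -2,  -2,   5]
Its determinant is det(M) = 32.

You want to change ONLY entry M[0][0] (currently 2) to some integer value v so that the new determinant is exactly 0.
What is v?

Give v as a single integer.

det is linear in entry M[0][0]: det = old_det + (v - 2) * C_00
Cofactor C_00 = 32
Want det = 0: 32 + (v - 2) * 32 = 0
  (v - 2) = -32 / 32 = -1
  v = 2 + (-1) = 1

Answer: 1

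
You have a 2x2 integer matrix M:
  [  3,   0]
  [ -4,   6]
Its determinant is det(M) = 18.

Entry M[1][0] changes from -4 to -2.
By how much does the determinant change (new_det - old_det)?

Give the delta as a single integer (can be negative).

Answer: 0

Derivation:
Cofactor C_10 = 0
Entry delta = -2 - -4 = 2
Det delta = entry_delta * cofactor = 2 * 0 = 0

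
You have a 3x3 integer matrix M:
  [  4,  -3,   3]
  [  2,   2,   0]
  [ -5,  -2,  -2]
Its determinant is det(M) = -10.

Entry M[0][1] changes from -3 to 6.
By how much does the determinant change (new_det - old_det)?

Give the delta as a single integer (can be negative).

Answer: 36

Derivation:
Cofactor C_01 = 4
Entry delta = 6 - -3 = 9
Det delta = entry_delta * cofactor = 9 * 4 = 36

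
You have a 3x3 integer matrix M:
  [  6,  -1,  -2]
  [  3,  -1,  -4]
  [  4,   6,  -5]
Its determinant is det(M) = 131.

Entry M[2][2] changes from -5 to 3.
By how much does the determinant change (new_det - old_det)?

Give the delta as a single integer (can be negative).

Answer: -24

Derivation:
Cofactor C_22 = -3
Entry delta = 3 - -5 = 8
Det delta = entry_delta * cofactor = 8 * -3 = -24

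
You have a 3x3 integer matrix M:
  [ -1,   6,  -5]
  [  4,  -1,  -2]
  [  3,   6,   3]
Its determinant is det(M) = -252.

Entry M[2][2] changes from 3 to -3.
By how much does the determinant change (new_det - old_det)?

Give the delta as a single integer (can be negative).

Cofactor C_22 = -23
Entry delta = -3 - 3 = -6
Det delta = entry_delta * cofactor = -6 * -23 = 138

Answer: 138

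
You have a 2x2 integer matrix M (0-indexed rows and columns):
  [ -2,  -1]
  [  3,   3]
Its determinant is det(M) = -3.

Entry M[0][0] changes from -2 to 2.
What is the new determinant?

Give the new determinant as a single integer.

Answer: 9

Derivation:
det is linear in row 0: changing M[0][0] by delta changes det by delta * cofactor(0,0).
Cofactor C_00 = (-1)^(0+0) * minor(0,0) = 3
Entry delta = 2 - -2 = 4
Det delta = 4 * 3 = 12
New det = -3 + 12 = 9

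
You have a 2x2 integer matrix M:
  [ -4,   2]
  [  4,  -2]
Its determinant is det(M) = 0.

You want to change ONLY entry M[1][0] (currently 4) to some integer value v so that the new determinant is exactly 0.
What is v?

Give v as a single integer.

det is linear in entry M[1][0]: det = old_det + (v - 4) * C_10
Cofactor C_10 = -2
Want det = 0: 0 + (v - 4) * -2 = 0
  (v - 4) = 0 / -2 = 0
  v = 4 + (0) = 4

Answer: 4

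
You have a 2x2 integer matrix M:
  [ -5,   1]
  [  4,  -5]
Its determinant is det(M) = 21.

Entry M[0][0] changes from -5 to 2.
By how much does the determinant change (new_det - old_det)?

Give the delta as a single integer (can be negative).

Cofactor C_00 = -5
Entry delta = 2 - -5 = 7
Det delta = entry_delta * cofactor = 7 * -5 = -35

Answer: -35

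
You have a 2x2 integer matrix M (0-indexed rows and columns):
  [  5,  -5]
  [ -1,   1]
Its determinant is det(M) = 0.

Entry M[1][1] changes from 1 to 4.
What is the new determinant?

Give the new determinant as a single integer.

Answer: 15

Derivation:
det is linear in row 1: changing M[1][1] by delta changes det by delta * cofactor(1,1).
Cofactor C_11 = (-1)^(1+1) * minor(1,1) = 5
Entry delta = 4 - 1 = 3
Det delta = 3 * 5 = 15
New det = 0 + 15 = 15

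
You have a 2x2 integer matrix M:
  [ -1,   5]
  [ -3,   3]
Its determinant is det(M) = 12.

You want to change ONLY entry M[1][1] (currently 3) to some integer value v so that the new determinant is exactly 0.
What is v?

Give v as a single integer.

Answer: 15

Derivation:
det is linear in entry M[1][1]: det = old_det + (v - 3) * C_11
Cofactor C_11 = -1
Want det = 0: 12 + (v - 3) * -1 = 0
  (v - 3) = -12 / -1 = 12
  v = 3 + (12) = 15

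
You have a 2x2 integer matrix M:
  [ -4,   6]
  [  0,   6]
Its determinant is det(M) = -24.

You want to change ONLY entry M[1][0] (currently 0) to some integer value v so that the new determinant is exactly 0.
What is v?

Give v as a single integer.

Answer: -4

Derivation:
det is linear in entry M[1][0]: det = old_det + (v - 0) * C_10
Cofactor C_10 = -6
Want det = 0: -24 + (v - 0) * -6 = 0
  (v - 0) = 24 / -6 = -4
  v = 0 + (-4) = -4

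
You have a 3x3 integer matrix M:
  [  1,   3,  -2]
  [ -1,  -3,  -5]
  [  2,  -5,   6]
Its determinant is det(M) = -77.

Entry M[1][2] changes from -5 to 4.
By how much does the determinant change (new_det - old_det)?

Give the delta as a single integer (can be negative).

Answer: 99

Derivation:
Cofactor C_12 = 11
Entry delta = 4 - -5 = 9
Det delta = entry_delta * cofactor = 9 * 11 = 99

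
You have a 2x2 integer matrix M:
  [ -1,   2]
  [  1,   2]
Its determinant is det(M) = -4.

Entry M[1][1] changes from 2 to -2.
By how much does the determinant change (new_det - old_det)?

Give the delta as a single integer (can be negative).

Answer: 4

Derivation:
Cofactor C_11 = -1
Entry delta = -2 - 2 = -4
Det delta = entry_delta * cofactor = -4 * -1 = 4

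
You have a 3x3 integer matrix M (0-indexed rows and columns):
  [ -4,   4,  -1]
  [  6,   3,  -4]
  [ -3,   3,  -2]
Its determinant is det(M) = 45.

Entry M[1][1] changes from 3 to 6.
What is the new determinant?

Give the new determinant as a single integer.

Answer: 60

Derivation:
det is linear in row 1: changing M[1][1] by delta changes det by delta * cofactor(1,1).
Cofactor C_11 = (-1)^(1+1) * minor(1,1) = 5
Entry delta = 6 - 3 = 3
Det delta = 3 * 5 = 15
New det = 45 + 15 = 60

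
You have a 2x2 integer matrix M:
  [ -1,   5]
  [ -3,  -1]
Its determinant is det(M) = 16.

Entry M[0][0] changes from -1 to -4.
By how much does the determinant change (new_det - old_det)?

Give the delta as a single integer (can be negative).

Answer: 3

Derivation:
Cofactor C_00 = -1
Entry delta = -4 - -1 = -3
Det delta = entry_delta * cofactor = -3 * -1 = 3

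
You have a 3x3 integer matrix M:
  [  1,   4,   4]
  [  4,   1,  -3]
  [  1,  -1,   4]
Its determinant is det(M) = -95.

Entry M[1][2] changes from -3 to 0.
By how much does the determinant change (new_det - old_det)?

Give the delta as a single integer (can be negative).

Answer: 15

Derivation:
Cofactor C_12 = 5
Entry delta = 0 - -3 = 3
Det delta = entry_delta * cofactor = 3 * 5 = 15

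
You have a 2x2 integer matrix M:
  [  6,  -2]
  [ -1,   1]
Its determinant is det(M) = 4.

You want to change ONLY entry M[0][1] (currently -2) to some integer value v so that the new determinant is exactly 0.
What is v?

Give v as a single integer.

Answer: -6

Derivation:
det is linear in entry M[0][1]: det = old_det + (v - -2) * C_01
Cofactor C_01 = 1
Want det = 0: 4 + (v - -2) * 1 = 0
  (v - -2) = -4 / 1 = -4
  v = -2 + (-4) = -6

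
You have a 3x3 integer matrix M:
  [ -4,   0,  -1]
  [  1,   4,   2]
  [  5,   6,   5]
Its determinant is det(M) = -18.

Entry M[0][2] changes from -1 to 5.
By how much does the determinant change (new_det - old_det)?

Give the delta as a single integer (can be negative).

Answer: -84

Derivation:
Cofactor C_02 = -14
Entry delta = 5 - -1 = 6
Det delta = entry_delta * cofactor = 6 * -14 = -84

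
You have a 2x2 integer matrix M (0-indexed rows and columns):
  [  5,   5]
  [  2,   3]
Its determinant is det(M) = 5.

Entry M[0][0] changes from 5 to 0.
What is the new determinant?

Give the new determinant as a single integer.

Answer: -10

Derivation:
det is linear in row 0: changing M[0][0] by delta changes det by delta * cofactor(0,0).
Cofactor C_00 = (-1)^(0+0) * minor(0,0) = 3
Entry delta = 0 - 5 = -5
Det delta = -5 * 3 = -15
New det = 5 + -15 = -10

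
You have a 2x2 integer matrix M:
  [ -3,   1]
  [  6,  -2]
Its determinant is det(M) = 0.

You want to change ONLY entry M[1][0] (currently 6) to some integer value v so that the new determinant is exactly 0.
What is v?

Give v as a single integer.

det is linear in entry M[1][0]: det = old_det + (v - 6) * C_10
Cofactor C_10 = -1
Want det = 0: 0 + (v - 6) * -1 = 0
  (v - 6) = 0 / -1 = 0
  v = 6 + (0) = 6

Answer: 6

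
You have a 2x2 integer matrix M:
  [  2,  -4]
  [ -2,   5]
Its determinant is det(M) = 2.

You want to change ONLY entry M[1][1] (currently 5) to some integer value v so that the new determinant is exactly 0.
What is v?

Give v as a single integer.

Answer: 4

Derivation:
det is linear in entry M[1][1]: det = old_det + (v - 5) * C_11
Cofactor C_11 = 2
Want det = 0: 2 + (v - 5) * 2 = 0
  (v - 5) = -2 / 2 = -1
  v = 5 + (-1) = 4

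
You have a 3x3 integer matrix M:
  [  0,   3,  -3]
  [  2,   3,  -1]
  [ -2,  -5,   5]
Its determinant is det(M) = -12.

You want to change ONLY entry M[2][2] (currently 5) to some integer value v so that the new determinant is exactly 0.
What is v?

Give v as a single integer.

det is linear in entry M[2][2]: det = old_det + (v - 5) * C_22
Cofactor C_22 = -6
Want det = 0: -12 + (v - 5) * -6 = 0
  (v - 5) = 12 / -6 = -2
  v = 5 + (-2) = 3

Answer: 3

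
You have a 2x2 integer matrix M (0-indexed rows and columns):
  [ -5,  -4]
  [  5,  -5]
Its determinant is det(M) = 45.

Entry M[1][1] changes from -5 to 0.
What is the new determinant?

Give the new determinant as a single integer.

det is linear in row 1: changing M[1][1] by delta changes det by delta * cofactor(1,1).
Cofactor C_11 = (-1)^(1+1) * minor(1,1) = -5
Entry delta = 0 - -5 = 5
Det delta = 5 * -5 = -25
New det = 45 + -25 = 20

Answer: 20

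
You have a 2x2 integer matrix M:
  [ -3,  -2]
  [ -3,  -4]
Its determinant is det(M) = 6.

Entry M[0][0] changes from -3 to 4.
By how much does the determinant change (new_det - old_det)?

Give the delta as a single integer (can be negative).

Answer: -28

Derivation:
Cofactor C_00 = -4
Entry delta = 4 - -3 = 7
Det delta = entry_delta * cofactor = 7 * -4 = -28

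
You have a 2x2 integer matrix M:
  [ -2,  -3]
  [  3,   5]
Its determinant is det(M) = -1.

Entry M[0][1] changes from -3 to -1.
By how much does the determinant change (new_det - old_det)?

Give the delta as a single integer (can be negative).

Cofactor C_01 = -3
Entry delta = -1 - -3 = 2
Det delta = entry_delta * cofactor = 2 * -3 = -6

Answer: -6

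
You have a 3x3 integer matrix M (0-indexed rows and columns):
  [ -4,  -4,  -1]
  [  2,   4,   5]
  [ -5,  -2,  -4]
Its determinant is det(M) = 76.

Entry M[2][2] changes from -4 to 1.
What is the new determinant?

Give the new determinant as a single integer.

det is linear in row 2: changing M[2][2] by delta changes det by delta * cofactor(2,2).
Cofactor C_22 = (-1)^(2+2) * minor(2,2) = -8
Entry delta = 1 - -4 = 5
Det delta = 5 * -8 = -40
New det = 76 + -40 = 36

Answer: 36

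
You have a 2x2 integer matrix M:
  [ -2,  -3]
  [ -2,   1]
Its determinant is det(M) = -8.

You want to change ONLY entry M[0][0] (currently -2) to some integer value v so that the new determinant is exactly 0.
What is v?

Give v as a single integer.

det is linear in entry M[0][0]: det = old_det + (v - -2) * C_00
Cofactor C_00 = 1
Want det = 0: -8 + (v - -2) * 1 = 0
  (v - -2) = 8 / 1 = 8
  v = -2 + (8) = 6

Answer: 6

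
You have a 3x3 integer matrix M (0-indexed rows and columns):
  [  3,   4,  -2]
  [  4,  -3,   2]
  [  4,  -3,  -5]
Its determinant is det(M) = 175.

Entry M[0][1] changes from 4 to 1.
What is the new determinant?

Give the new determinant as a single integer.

det is linear in row 0: changing M[0][1] by delta changes det by delta * cofactor(0,1).
Cofactor C_01 = (-1)^(0+1) * minor(0,1) = 28
Entry delta = 1 - 4 = -3
Det delta = -3 * 28 = -84
New det = 175 + -84 = 91

Answer: 91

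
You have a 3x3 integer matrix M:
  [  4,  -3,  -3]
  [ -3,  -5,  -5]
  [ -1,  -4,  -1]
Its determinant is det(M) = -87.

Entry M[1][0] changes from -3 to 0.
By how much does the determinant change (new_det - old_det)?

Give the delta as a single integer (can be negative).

Answer: 27

Derivation:
Cofactor C_10 = 9
Entry delta = 0 - -3 = 3
Det delta = entry_delta * cofactor = 3 * 9 = 27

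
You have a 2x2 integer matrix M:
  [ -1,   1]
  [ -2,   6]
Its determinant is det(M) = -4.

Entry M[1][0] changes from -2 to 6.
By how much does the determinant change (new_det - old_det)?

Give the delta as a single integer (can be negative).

Answer: -8

Derivation:
Cofactor C_10 = -1
Entry delta = 6 - -2 = 8
Det delta = entry_delta * cofactor = 8 * -1 = -8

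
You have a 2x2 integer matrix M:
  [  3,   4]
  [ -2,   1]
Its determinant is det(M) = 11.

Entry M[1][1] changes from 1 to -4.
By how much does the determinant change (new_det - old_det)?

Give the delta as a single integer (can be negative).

Answer: -15

Derivation:
Cofactor C_11 = 3
Entry delta = -4 - 1 = -5
Det delta = entry_delta * cofactor = -5 * 3 = -15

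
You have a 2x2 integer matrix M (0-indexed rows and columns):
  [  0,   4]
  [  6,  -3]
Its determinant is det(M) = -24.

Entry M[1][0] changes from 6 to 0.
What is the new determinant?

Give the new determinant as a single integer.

Answer: 0

Derivation:
det is linear in row 1: changing M[1][0] by delta changes det by delta * cofactor(1,0).
Cofactor C_10 = (-1)^(1+0) * minor(1,0) = -4
Entry delta = 0 - 6 = -6
Det delta = -6 * -4 = 24
New det = -24 + 24 = 0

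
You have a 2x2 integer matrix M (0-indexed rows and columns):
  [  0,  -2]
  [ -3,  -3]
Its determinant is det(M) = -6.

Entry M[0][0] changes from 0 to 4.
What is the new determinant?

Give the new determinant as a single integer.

Answer: -18

Derivation:
det is linear in row 0: changing M[0][0] by delta changes det by delta * cofactor(0,0).
Cofactor C_00 = (-1)^(0+0) * minor(0,0) = -3
Entry delta = 4 - 0 = 4
Det delta = 4 * -3 = -12
New det = -6 + -12 = -18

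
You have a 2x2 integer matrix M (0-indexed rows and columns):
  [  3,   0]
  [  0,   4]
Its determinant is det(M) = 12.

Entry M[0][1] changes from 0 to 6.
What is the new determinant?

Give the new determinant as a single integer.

det is linear in row 0: changing M[0][1] by delta changes det by delta * cofactor(0,1).
Cofactor C_01 = (-1)^(0+1) * minor(0,1) = 0
Entry delta = 6 - 0 = 6
Det delta = 6 * 0 = 0
New det = 12 + 0 = 12

Answer: 12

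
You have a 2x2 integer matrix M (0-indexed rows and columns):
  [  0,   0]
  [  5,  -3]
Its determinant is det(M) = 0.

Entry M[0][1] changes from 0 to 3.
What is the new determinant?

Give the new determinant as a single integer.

det is linear in row 0: changing M[0][1] by delta changes det by delta * cofactor(0,1).
Cofactor C_01 = (-1)^(0+1) * minor(0,1) = -5
Entry delta = 3 - 0 = 3
Det delta = 3 * -5 = -15
New det = 0 + -15 = -15

Answer: -15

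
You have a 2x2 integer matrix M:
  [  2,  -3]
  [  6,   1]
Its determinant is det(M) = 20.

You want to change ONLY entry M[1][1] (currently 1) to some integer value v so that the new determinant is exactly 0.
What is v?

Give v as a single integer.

Answer: -9

Derivation:
det is linear in entry M[1][1]: det = old_det + (v - 1) * C_11
Cofactor C_11 = 2
Want det = 0: 20 + (v - 1) * 2 = 0
  (v - 1) = -20 / 2 = -10
  v = 1 + (-10) = -9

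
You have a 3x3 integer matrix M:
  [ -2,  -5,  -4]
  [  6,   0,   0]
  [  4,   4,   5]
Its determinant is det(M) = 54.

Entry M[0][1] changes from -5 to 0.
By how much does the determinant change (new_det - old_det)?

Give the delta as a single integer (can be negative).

Cofactor C_01 = -30
Entry delta = 0 - -5 = 5
Det delta = entry_delta * cofactor = 5 * -30 = -150

Answer: -150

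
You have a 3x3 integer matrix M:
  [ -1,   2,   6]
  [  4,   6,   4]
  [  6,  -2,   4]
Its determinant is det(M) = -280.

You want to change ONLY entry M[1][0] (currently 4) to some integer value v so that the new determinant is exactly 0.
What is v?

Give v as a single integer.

det is linear in entry M[1][0]: det = old_det + (v - 4) * C_10
Cofactor C_10 = -20
Want det = 0: -280 + (v - 4) * -20 = 0
  (v - 4) = 280 / -20 = -14
  v = 4 + (-14) = -10

Answer: -10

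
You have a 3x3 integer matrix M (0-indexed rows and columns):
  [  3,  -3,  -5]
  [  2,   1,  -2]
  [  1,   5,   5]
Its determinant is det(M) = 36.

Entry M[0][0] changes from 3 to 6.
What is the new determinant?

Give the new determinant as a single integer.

Answer: 81

Derivation:
det is linear in row 0: changing M[0][0] by delta changes det by delta * cofactor(0,0).
Cofactor C_00 = (-1)^(0+0) * minor(0,0) = 15
Entry delta = 6 - 3 = 3
Det delta = 3 * 15 = 45
New det = 36 + 45 = 81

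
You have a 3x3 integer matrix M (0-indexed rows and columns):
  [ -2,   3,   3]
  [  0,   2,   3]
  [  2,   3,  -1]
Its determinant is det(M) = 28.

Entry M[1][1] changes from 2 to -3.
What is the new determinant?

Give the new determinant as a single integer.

Answer: 48

Derivation:
det is linear in row 1: changing M[1][1] by delta changes det by delta * cofactor(1,1).
Cofactor C_11 = (-1)^(1+1) * minor(1,1) = -4
Entry delta = -3 - 2 = -5
Det delta = -5 * -4 = 20
New det = 28 + 20 = 48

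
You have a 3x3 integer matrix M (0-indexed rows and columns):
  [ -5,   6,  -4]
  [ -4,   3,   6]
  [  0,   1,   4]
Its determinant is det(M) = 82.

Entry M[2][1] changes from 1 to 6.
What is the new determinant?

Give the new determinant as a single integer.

Answer: 312

Derivation:
det is linear in row 2: changing M[2][1] by delta changes det by delta * cofactor(2,1).
Cofactor C_21 = (-1)^(2+1) * minor(2,1) = 46
Entry delta = 6 - 1 = 5
Det delta = 5 * 46 = 230
New det = 82 + 230 = 312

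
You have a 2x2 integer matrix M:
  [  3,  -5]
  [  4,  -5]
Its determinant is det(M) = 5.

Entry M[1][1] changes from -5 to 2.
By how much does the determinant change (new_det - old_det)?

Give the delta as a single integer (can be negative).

Cofactor C_11 = 3
Entry delta = 2 - -5 = 7
Det delta = entry_delta * cofactor = 7 * 3 = 21

Answer: 21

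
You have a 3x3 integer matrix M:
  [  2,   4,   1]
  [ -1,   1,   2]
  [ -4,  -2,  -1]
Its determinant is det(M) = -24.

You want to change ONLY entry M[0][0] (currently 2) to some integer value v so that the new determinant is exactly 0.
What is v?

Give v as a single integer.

Answer: 10

Derivation:
det is linear in entry M[0][0]: det = old_det + (v - 2) * C_00
Cofactor C_00 = 3
Want det = 0: -24 + (v - 2) * 3 = 0
  (v - 2) = 24 / 3 = 8
  v = 2 + (8) = 10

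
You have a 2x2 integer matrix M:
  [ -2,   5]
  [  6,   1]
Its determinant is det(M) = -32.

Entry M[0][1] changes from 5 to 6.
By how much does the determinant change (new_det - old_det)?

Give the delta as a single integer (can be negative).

Answer: -6

Derivation:
Cofactor C_01 = -6
Entry delta = 6 - 5 = 1
Det delta = entry_delta * cofactor = 1 * -6 = -6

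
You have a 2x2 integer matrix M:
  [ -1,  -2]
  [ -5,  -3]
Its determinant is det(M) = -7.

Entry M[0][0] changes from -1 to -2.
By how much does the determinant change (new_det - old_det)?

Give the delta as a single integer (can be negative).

Answer: 3

Derivation:
Cofactor C_00 = -3
Entry delta = -2 - -1 = -1
Det delta = entry_delta * cofactor = -1 * -3 = 3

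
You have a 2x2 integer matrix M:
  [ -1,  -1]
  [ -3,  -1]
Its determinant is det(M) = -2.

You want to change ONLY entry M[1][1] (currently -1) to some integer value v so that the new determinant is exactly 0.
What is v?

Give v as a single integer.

det is linear in entry M[1][1]: det = old_det + (v - -1) * C_11
Cofactor C_11 = -1
Want det = 0: -2 + (v - -1) * -1 = 0
  (v - -1) = 2 / -1 = -2
  v = -1 + (-2) = -3

Answer: -3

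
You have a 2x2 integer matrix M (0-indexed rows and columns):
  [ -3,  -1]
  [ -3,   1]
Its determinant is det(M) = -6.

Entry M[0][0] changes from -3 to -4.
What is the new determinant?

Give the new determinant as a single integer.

Answer: -7

Derivation:
det is linear in row 0: changing M[0][0] by delta changes det by delta * cofactor(0,0).
Cofactor C_00 = (-1)^(0+0) * minor(0,0) = 1
Entry delta = -4 - -3 = -1
Det delta = -1 * 1 = -1
New det = -6 + -1 = -7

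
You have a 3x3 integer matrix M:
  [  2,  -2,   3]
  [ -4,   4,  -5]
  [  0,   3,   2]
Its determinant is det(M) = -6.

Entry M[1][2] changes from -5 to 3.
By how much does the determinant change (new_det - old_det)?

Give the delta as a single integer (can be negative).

Answer: -48

Derivation:
Cofactor C_12 = -6
Entry delta = 3 - -5 = 8
Det delta = entry_delta * cofactor = 8 * -6 = -48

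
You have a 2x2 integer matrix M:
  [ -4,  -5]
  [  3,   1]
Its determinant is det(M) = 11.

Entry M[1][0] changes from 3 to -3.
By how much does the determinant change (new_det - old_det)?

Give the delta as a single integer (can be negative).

Answer: -30

Derivation:
Cofactor C_10 = 5
Entry delta = -3 - 3 = -6
Det delta = entry_delta * cofactor = -6 * 5 = -30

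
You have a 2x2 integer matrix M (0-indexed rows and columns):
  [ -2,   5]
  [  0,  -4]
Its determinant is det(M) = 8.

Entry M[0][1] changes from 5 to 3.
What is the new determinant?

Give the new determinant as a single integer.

Answer: 8

Derivation:
det is linear in row 0: changing M[0][1] by delta changes det by delta * cofactor(0,1).
Cofactor C_01 = (-1)^(0+1) * minor(0,1) = 0
Entry delta = 3 - 5 = -2
Det delta = -2 * 0 = 0
New det = 8 + 0 = 8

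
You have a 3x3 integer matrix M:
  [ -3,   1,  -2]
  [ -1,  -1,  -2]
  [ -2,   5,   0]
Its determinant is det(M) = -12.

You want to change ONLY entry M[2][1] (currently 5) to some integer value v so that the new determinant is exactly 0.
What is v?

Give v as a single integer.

Answer: 2

Derivation:
det is linear in entry M[2][1]: det = old_det + (v - 5) * C_21
Cofactor C_21 = -4
Want det = 0: -12 + (v - 5) * -4 = 0
  (v - 5) = 12 / -4 = -3
  v = 5 + (-3) = 2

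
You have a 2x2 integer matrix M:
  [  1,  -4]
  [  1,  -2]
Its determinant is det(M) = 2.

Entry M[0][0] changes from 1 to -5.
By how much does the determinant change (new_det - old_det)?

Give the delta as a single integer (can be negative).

Answer: 12

Derivation:
Cofactor C_00 = -2
Entry delta = -5 - 1 = -6
Det delta = entry_delta * cofactor = -6 * -2 = 12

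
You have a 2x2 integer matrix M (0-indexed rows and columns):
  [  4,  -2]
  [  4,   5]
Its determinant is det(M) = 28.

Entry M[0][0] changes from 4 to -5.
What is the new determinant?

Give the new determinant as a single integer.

Answer: -17

Derivation:
det is linear in row 0: changing M[0][0] by delta changes det by delta * cofactor(0,0).
Cofactor C_00 = (-1)^(0+0) * minor(0,0) = 5
Entry delta = -5 - 4 = -9
Det delta = -9 * 5 = -45
New det = 28 + -45 = -17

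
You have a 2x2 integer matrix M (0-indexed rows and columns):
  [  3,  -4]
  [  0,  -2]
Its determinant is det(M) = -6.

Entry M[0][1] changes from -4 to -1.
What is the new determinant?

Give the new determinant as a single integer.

det is linear in row 0: changing M[0][1] by delta changes det by delta * cofactor(0,1).
Cofactor C_01 = (-1)^(0+1) * minor(0,1) = 0
Entry delta = -1 - -4 = 3
Det delta = 3 * 0 = 0
New det = -6 + 0 = -6

Answer: -6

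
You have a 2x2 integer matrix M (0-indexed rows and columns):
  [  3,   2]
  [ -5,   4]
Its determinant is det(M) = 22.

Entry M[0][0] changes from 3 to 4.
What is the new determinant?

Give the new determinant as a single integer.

det is linear in row 0: changing M[0][0] by delta changes det by delta * cofactor(0,0).
Cofactor C_00 = (-1)^(0+0) * minor(0,0) = 4
Entry delta = 4 - 3 = 1
Det delta = 1 * 4 = 4
New det = 22 + 4 = 26

Answer: 26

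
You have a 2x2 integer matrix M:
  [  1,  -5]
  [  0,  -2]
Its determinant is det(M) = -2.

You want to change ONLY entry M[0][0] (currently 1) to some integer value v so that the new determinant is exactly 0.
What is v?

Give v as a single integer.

Answer: 0

Derivation:
det is linear in entry M[0][0]: det = old_det + (v - 1) * C_00
Cofactor C_00 = -2
Want det = 0: -2 + (v - 1) * -2 = 0
  (v - 1) = 2 / -2 = -1
  v = 1 + (-1) = 0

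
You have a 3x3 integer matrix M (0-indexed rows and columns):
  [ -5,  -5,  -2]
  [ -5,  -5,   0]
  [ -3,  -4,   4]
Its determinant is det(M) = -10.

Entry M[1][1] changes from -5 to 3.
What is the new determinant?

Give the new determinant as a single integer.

det is linear in row 1: changing M[1][1] by delta changes det by delta * cofactor(1,1).
Cofactor C_11 = (-1)^(1+1) * minor(1,1) = -26
Entry delta = 3 - -5 = 8
Det delta = 8 * -26 = -208
New det = -10 + -208 = -218

Answer: -218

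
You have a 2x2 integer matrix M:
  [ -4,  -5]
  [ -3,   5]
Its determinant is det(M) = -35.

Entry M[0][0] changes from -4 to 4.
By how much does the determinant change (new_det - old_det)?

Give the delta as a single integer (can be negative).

Cofactor C_00 = 5
Entry delta = 4 - -4 = 8
Det delta = entry_delta * cofactor = 8 * 5 = 40

Answer: 40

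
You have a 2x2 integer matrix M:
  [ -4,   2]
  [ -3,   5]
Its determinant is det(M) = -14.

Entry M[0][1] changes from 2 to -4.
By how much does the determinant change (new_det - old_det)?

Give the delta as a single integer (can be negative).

Cofactor C_01 = 3
Entry delta = -4 - 2 = -6
Det delta = entry_delta * cofactor = -6 * 3 = -18

Answer: -18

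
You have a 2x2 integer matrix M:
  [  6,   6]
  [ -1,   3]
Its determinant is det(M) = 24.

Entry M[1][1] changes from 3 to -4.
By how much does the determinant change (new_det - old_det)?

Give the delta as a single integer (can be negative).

Answer: -42

Derivation:
Cofactor C_11 = 6
Entry delta = -4 - 3 = -7
Det delta = entry_delta * cofactor = -7 * 6 = -42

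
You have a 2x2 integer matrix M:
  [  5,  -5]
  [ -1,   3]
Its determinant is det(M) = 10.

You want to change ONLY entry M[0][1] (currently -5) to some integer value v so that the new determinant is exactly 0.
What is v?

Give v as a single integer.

Answer: -15

Derivation:
det is linear in entry M[0][1]: det = old_det + (v - -5) * C_01
Cofactor C_01 = 1
Want det = 0: 10 + (v - -5) * 1 = 0
  (v - -5) = -10 / 1 = -10
  v = -5 + (-10) = -15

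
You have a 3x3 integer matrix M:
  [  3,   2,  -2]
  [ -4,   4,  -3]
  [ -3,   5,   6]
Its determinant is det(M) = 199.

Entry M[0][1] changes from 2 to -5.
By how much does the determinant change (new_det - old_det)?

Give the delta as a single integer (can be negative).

Cofactor C_01 = 33
Entry delta = -5 - 2 = -7
Det delta = entry_delta * cofactor = -7 * 33 = -231

Answer: -231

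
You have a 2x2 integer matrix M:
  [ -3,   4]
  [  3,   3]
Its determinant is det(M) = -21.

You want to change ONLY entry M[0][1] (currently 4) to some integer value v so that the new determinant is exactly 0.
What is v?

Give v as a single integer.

det is linear in entry M[0][1]: det = old_det + (v - 4) * C_01
Cofactor C_01 = -3
Want det = 0: -21 + (v - 4) * -3 = 0
  (v - 4) = 21 / -3 = -7
  v = 4 + (-7) = -3

Answer: -3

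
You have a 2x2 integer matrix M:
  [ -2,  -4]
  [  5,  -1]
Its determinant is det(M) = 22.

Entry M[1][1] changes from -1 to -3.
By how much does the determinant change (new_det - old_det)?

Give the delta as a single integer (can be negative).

Answer: 4

Derivation:
Cofactor C_11 = -2
Entry delta = -3 - -1 = -2
Det delta = entry_delta * cofactor = -2 * -2 = 4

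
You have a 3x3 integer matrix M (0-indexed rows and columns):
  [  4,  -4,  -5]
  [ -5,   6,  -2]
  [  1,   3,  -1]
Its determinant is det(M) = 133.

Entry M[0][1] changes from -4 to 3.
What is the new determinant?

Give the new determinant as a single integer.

Answer: 84

Derivation:
det is linear in row 0: changing M[0][1] by delta changes det by delta * cofactor(0,1).
Cofactor C_01 = (-1)^(0+1) * minor(0,1) = -7
Entry delta = 3 - -4 = 7
Det delta = 7 * -7 = -49
New det = 133 + -49 = 84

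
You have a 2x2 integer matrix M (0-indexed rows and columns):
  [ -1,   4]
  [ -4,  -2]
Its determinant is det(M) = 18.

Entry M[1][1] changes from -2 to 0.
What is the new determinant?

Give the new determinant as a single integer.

det is linear in row 1: changing M[1][1] by delta changes det by delta * cofactor(1,1).
Cofactor C_11 = (-1)^(1+1) * minor(1,1) = -1
Entry delta = 0 - -2 = 2
Det delta = 2 * -1 = -2
New det = 18 + -2 = 16

Answer: 16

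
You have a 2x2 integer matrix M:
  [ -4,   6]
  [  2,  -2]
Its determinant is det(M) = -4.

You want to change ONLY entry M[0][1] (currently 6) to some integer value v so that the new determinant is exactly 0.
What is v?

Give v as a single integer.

det is linear in entry M[0][1]: det = old_det + (v - 6) * C_01
Cofactor C_01 = -2
Want det = 0: -4 + (v - 6) * -2 = 0
  (v - 6) = 4 / -2 = -2
  v = 6 + (-2) = 4

Answer: 4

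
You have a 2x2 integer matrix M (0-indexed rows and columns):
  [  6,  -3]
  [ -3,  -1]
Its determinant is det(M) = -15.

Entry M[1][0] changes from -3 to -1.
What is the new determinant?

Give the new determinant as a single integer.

det is linear in row 1: changing M[1][0] by delta changes det by delta * cofactor(1,0).
Cofactor C_10 = (-1)^(1+0) * minor(1,0) = 3
Entry delta = -1 - -3 = 2
Det delta = 2 * 3 = 6
New det = -15 + 6 = -9

Answer: -9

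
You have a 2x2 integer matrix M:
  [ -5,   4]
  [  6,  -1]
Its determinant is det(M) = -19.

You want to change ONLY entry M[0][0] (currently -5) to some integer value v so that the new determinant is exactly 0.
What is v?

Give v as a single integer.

Answer: -24

Derivation:
det is linear in entry M[0][0]: det = old_det + (v - -5) * C_00
Cofactor C_00 = -1
Want det = 0: -19 + (v - -5) * -1 = 0
  (v - -5) = 19 / -1 = -19
  v = -5 + (-19) = -24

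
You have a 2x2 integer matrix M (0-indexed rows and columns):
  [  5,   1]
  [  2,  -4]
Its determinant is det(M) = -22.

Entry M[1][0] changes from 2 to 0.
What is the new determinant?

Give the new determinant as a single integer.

Answer: -20

Derivation:
det is linear in row 1: changing M[1][0] by delta changes det by delta * cofactor(1,0).
Cofactor C_10 = (-1)^(1+0) * minor(1,0) = -1
Entry delta = 0 - 2 = -2
Det delta = -2 * -1 = 2
New det = -22 + 2 = -20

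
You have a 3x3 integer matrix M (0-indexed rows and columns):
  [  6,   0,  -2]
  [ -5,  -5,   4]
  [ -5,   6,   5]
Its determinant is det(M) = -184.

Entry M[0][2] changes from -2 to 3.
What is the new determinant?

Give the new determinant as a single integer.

det is linear in row 0: changing M[0][2] by delta changes det by delta * cofactor(0,2).
Cofactor C_02 = (-1)^(0+2) * minor(0,2) = -55
Entry delta = 3 - -2 = 5
Det delta = 5 * -55 = -275
New det = -184 + -275 = -459

Answer: -459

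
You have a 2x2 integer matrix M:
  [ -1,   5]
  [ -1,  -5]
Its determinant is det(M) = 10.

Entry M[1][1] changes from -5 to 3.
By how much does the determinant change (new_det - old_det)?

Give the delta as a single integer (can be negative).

Cofactor C_11 = -1
Entry delta = 3 - -5 = 8
Det delta = entry_delta * cofactor = 8 * -1 = -8

Answer: -8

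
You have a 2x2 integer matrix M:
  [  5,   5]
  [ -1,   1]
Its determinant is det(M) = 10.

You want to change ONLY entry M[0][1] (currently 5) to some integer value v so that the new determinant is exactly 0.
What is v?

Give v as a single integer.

Answer: -5

Derivation:
det is linear in entry M[0][1]: det = old_det + (v - 5) * C_01
Cofactor C_01 = 1
Want det = 0: 10 + (v - 5) * 1 = 0
  (v - 5) = -10 / 1 = -10
  v = 5 + (-10) = -5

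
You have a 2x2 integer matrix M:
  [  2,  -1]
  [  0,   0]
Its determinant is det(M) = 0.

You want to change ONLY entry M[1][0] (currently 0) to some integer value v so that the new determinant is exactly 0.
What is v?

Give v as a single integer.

Answer: 0

Derivation:
det is linear in entry M[1][0]: det = old_det + (v - 0) * C_10
Cofactor C_10 = 1
Want det = 0: 0 + (v - 0) * 1 = 0
  (v - 0) = 0 / 1 = 0
  v = 0 + (0) = 0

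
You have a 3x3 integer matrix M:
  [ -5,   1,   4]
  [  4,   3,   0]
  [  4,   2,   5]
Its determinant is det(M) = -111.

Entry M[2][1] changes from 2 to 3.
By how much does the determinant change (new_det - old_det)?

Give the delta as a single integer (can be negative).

Answer: 16

Derivation:
Cofactor C_21 = 16
Entry delta = 3 - 2 = 1
Det delta = entry_delta * cofactor = 1 * 16 = 16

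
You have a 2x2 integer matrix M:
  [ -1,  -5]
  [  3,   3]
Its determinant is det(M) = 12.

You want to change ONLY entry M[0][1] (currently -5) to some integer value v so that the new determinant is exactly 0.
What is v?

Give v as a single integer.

det is linear in entry M[0][1]: det = old_det + (v - -5) * C_01
Cofactor C_01 = -3
Want det = 0: 12 + (v - -5) * -3 = 0
  (v - -5) = -12 / -3 = 4
  v = -5 + (4) = -1

Answer: -1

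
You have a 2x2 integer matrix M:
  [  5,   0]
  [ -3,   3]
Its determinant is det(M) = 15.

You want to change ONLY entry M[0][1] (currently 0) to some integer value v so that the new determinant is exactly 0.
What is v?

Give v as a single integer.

Answer: -5

Derivation:
det is linear in entry M[0][1]: det = old_det + (v - 0) * C_01
Cofactor C_01 = 3
Want det = 0: 15 + (v - 0) * 3 = 0
  (v - 0) = -15 / 3 = -5
  v = 0 + (-5) = -5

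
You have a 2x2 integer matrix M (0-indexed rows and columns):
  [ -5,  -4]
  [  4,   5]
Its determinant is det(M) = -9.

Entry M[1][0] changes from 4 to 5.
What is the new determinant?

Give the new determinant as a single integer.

det is linear in row 1: changing M[1][0] by delta changes det by delta * cofactor(1,0).
Cofactor C_10 = (-1)^(1+0) * minor(1,0) = 4
Entry delta = 5 - 4 = 1
Det delta = 1 * 4 = 4
New det = -9 + 4 = -5

Answer: -5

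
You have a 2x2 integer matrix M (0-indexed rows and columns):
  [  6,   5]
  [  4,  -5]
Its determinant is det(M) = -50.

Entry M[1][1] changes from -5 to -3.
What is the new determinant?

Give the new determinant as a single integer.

Answer: -38

Derivation:
det is linear in row 1: changing M[1][1] by delta changes det by delta * cofactor(1,1).
Cofactor C_11 = (-1)^(1+1) * minor(1,1) = 6
Entry delta = -3 - -5 = 2
Det delta = 2 * 6 = 12
New det = -50 + 12 = -38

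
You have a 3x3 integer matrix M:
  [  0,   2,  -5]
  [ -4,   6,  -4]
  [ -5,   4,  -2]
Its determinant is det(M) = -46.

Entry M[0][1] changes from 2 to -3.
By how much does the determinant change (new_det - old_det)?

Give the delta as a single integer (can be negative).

Cofactor C_01 = 12
Entry delta = -3 - 2 = -5
Det delta = entry_delta * cofactor = -5 * 12 = -60

Answer: -60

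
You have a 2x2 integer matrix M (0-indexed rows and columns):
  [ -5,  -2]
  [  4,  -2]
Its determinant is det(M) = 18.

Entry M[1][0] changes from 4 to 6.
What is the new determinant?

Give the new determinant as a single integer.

det is linear in row 1: changing M[1][0] by delta changes det by delta * cofactor(1,0).
Cofactor C_10 = (-1)^(1+0) * minor(1,0) = 2
Entry delta = 6 - 4 = 2
Det delta = 2 * 2 = 4
New det = 18 + 4 = 22

Answer: 22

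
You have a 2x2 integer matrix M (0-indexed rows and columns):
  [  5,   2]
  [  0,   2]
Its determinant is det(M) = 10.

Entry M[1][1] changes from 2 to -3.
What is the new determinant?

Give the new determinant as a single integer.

det is linear in row 1: changing M[1][1] by delta changes det by delta * cofactor(1,1).
Cofactor C_11 = (-1)^(1+1) * minor(1,1) = 5
Entry delta = -3 - 2 = -5
Det delta = -5 * 5 = -25
New det = 10 + -25 = -15

Answer: -15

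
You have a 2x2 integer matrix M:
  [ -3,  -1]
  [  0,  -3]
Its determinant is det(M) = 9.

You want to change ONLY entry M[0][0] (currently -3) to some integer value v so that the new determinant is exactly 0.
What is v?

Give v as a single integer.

det is linear in entry M[0][0]: det = old_det + (v - -3) * C_00
Cofactor C_00 = -3
Want det = 0: 9 + (v - -3) * -3 = 0
  (v - -3) = -9 / -3 = 3
  v = -3 + (3) = 0

Answer: 0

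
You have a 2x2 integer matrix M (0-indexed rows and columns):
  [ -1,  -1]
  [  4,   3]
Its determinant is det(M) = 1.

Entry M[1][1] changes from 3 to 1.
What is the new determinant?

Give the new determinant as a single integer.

det is linear in row 1: changing M[1][1] by delta changes det by delta * cofactor(1,1).
Cofactor C_11 = (-1)^(1+1) * minor(1,1) = -1
Entry delta = 1 - 3 = -2
Det delta = -2 * -1 = 2
New det = 1 + 2 = 3

Answer: 3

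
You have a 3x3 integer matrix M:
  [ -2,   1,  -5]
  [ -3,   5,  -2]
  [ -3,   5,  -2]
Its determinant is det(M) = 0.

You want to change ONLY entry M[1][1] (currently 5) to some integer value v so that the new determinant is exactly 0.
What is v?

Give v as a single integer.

Answer: 5

Derivation:
det is linear in entry M[1][1]: det = old_det + (v - 5) * C_11
Cofactor C_11 = -11
Want det = 0: 0 + (v - 5) * -11 = 0
  (v - 5) = 0 / -11 = 0
  v = 5 + (0) = 5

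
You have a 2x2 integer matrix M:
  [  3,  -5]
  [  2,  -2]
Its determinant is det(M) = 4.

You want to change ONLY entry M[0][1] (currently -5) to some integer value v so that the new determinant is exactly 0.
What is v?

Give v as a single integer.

det is linear in entry M[0][1]: det = old_det + (v - -5) * C_01
Cofactor C_01 = -2
Want det = 0: 4 + (v - -5) * -2 = 0
  (v - -5) = -4 / -2 = 2
  v = -5 + (2) = -3

Answer: -3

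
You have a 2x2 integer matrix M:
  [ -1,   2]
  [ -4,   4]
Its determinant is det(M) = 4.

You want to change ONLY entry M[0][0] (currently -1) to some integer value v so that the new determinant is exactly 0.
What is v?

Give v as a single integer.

Answer: -2

Derivation:
det is linear in entry M[0][0]: det = old_det + (v - -1) * C_00
Cofactor C_00 = 4
Want det = 0: 4 + (v - -1) * 4 = 0
  (v - -1) = -4 / 4 = -1
  v = -1 + (-1) = -2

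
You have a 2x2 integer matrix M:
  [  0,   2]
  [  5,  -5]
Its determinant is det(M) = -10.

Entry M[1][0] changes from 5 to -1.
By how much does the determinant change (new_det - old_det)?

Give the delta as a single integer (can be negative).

Cofactor C_10 = -2
Entry delta = -1 - 5 = -6
Det delta = entry_delta * cofactor = -6 * -2 = 12

Answer: 12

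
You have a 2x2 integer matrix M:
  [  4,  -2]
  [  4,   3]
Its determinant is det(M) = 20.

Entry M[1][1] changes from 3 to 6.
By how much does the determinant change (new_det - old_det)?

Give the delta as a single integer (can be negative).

Cofactor C_11 = 4
Entry delta = 6 - 3 = 3
Det delta = entry_delta * cofactor = 3 * 4 = 12

Answer: 12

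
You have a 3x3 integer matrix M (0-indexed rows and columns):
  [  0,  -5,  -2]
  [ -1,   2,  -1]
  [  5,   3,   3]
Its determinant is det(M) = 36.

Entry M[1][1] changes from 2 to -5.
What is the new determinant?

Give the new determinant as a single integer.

Answer: -34

Derivation:
det is linear in row 1: changing M[1][1] by delta changes det by delta * cofactor(1,1).
Cofactor C_11 = (-1)^(1+1) * minor(1,1) = 10
Entry delta = -5 - 2 = -7
Det delta = -7 * 10 = -70
New det = 36 + -70 = -34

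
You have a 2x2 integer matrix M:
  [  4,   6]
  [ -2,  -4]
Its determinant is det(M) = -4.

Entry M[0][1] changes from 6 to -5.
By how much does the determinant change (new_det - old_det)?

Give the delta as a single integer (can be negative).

Cofactor C_01 = 2
Entry delta = -5 - 6 = -11
Det delta = entry_delta * cofactor = -11 * 2 = -22

Answer: -22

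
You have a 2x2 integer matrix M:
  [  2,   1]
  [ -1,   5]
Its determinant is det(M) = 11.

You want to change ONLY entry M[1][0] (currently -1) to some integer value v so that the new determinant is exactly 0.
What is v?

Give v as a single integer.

Answer: 10

Derivation:
det is linear in entry M[1][0]: det = old_det + (v - -1) * C_10
Cofactor C_10 = -1
Want det = 0: 11 + (v - -1) * -1 = 0
  (v - -1) = -11 / -1 = 11
  v = -1 + (11) = 10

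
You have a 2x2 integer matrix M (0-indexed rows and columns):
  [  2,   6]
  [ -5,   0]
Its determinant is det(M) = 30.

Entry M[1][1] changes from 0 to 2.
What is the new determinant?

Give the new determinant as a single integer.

Answer: 34

Derivation:
det is linear in row 1: changing M[1][1] by delta changes det by delta * cofactor(1,1).
Cofactor C_11 = (-1)^(1+1) * minor(1,1) = 2
Entry delta = 2 - 0 = 2
Det delta = 2 * 2 = 4
New det = 30 + 4 = 34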